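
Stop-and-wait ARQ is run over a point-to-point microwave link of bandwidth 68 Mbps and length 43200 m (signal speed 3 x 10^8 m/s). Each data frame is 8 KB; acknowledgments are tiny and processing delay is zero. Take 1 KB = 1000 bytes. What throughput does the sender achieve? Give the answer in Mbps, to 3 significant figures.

52.1 Mbps

t_tx = L/R = 64000/68000000 = 0.000941176 s.
t_prop = 43200/300000000 = 0.000144 s; RTT = 0.000288 s.
Cycle = t_tx + RTT = 0.00122918 s.
Throughput = L / cycle = 64000 / 0.00122918 = 52.1 Mbps.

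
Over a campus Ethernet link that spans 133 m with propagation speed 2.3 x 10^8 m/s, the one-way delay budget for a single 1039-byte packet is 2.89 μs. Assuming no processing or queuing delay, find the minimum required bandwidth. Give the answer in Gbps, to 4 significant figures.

3.596 Gbps

L = 8312 bits.
Propagation delay = 133 / 2.3e+08 = 0.578261 μs.
Transmission budget = 2.89 − 0.578261 = 2.31174 μs.
R ≥ L / t_tx = 8312 bits / 2.31174e-06 s = 3.596 Gbps.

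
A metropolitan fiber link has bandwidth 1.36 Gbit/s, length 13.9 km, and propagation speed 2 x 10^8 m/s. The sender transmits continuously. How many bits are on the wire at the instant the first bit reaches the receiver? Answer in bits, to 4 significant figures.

Propagation delay = 13900 / 200000000 = 6.95e-05 s.
BDP = R × t_prop = 1360000000 × 6.95e-05 = 94520 bits.

94520 bits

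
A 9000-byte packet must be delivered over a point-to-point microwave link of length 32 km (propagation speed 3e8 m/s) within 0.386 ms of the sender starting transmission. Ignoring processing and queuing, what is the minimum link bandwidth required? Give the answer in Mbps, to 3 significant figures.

258 Mbps

L = 72000 bits.
Propagation delay = 32000 / 300000000 = 0.106667 ms.
Transmission budget = 0.386 − 0.106667 = 0.279333 ms.
R ≥ L / t_tx = 72000 bits / 0.000279333 s = 258 Mbps.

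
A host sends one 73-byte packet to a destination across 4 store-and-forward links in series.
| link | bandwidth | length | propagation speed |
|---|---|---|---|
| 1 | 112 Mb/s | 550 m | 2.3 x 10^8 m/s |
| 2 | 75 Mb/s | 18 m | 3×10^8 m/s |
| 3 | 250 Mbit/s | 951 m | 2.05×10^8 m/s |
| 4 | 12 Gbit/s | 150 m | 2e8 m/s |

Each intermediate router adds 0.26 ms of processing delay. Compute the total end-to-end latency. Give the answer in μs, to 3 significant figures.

L = 73 × 8 = 584 bits.
Transmission delays (L/R per hop): 5.21429, 7.78667, 2.336, 0.0486667 μs; sum = 15.3856 μs.
Propagation delays (d/s per hop): 2.3913, 0.06, 4.63902, 0.75 μs; sum = 7.84033 μs.
Processing at 3 router(s): 3 × 0.26 ms = 780 μs.
End-to-end = 803 μs.

803 μs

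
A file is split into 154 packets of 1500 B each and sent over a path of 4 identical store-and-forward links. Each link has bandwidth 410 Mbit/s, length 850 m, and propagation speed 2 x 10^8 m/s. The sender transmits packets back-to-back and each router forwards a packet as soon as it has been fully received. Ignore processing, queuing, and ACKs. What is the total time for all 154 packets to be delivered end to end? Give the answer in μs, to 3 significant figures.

4610 μs

Per-hop transmission t_tx = L/R = 12000/410000000 = 29.2683 μs.
Per-hop propagation t_prop = 850/200000000 = 4.25 μs.
Pipeline fill: first packet needs 4·t_tx to clear all hops; remaining 153 packets each add one t_tx.
Total = (4+154-1)·t_tx + 4·t_prop = 157·29.2683 + 4·4.25 = 4610 μs.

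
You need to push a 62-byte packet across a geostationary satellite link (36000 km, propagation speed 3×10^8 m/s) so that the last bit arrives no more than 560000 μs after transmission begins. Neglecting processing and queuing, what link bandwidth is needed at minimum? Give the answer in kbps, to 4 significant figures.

1.127 kbps

L = 496 bits.
Propagation delay = 36000000 / 300000000 = 120000 μs.
Transmission budget = 560000 − 120000 = 440000 μs.
R ≥ L / t_tx = 496 bits / 0.44 s = 1.127 kbps.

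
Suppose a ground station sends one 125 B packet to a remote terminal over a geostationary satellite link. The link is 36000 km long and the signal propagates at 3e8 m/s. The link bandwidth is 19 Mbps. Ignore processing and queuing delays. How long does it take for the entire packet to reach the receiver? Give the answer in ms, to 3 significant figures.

L = 125 × 8 = 1000 bits.
Transmission delay = L/R = 1000 / 19000000 = 0.0526316 ms.
Propagation delay = d/s = 36000000 m / 300000000 m/s = 120 ms.
Total = 120 ms.

120 ms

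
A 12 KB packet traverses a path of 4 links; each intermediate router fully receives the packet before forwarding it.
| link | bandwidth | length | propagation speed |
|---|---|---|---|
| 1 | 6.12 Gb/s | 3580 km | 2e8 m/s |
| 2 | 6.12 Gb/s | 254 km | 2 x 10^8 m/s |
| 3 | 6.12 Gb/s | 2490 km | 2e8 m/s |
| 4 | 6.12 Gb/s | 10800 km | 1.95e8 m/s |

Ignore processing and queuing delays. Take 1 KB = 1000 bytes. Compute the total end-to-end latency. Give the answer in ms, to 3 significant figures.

87.1 ms

L = 96000 bits.
Transmission delay per hop = L/R = 96000/6120000000 = 0.0156863 ms; 4 hops → 0.0627451 ms.
Propagation delays (d/s per hop): 17.9, 1.27, 12.45, 55.3846 ms; sum = 87.0046 ms.
End-to-end = 87.1 ms.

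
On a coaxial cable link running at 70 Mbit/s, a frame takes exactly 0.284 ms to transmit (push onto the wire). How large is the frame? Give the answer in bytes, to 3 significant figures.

L = R × t_tx = 70000000 b/s × 0.000284 s = 19880 bits.
In bytes: 19880 / 8 = 2490 bytes.

2490 bytes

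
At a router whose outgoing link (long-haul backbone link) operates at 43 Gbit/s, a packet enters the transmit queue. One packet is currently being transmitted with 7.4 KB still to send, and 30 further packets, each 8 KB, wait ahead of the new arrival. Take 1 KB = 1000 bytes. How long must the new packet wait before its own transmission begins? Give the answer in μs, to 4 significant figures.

46.03 μs

Each queued packet: L/R = 64000/43000000000 = 1.48837 μs.
30 queued → 44.6512 μs.
Plus remaining 59200 bits of current packet: 1.37674 μs.
Queuing delay = 46.03 μs.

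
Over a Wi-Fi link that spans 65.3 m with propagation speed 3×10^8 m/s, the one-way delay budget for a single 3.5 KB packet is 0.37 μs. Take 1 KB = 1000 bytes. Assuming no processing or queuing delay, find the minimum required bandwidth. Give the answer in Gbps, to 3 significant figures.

L = 28000 bits.
Propagation delay = 65.3 / 300000000 = 0.217667 μs.
Transmission budget = 0.37 − 0.217667 = 0.152333 μs.
R ≥ L / t_tx = 28000 bits / 1.52333e-07 s = 184 Gbps.

184 Gbps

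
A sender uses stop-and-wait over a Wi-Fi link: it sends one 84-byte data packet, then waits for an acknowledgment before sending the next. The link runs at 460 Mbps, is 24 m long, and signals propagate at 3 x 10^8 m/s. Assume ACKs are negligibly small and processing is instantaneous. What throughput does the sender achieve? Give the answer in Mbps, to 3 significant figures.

t_tx = L/R = 672/460000000 = 1.46087e-06 s.
t_prop = 24/300000000 = 8e-08 s; RTT = 1.6e-07 s.
Cycle = t_tx + RTT = 1.62087e-06 s.
Throughput = L / cycle = 672 / 1.62087e-06 = 415 Mbps.

415 Mbps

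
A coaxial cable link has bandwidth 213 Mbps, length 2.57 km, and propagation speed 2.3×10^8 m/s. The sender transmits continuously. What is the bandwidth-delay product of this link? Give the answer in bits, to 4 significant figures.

2380 bits

Propagation delay = 2570 / 2.3e+08 = 1.11739e-05 s.
BDP = R × t_prop = 213000000 × 1.11739e-05 = 2380.04 bits.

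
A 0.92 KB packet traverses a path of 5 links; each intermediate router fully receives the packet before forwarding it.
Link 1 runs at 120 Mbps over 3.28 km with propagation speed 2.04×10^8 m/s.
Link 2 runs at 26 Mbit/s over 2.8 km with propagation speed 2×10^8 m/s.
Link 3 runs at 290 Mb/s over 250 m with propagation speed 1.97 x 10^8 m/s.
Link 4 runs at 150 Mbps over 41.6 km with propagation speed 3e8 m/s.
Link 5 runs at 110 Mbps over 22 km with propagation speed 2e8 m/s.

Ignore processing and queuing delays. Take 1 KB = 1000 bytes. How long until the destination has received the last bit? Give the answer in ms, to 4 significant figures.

0.7658 ms

L = 7360 bits.
Transmission delays (L/R per hop): 0.0613333, 0.283077, 0.0253793, 0.0490667, 0.0669091 ms; sum = 0.485765 ms.
Propagation delays (d/s per hop): 0.0160784, 0.014, 0.00126904, 0.138667, 0.11 ms; sum = 0.280014 ms.
End-to-end = 0.7658 ms.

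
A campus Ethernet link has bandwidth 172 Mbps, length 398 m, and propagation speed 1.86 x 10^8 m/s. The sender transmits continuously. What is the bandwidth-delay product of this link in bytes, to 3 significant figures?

Propagation delay = 398 / 186000000 = 2.13978e-06 s.
BDP = R × t_prop = 172000000 × 2.13978e-06 = 368.043 bits.
In bytes: 368.043/8 = 46.0 bytes.

46.0 bytes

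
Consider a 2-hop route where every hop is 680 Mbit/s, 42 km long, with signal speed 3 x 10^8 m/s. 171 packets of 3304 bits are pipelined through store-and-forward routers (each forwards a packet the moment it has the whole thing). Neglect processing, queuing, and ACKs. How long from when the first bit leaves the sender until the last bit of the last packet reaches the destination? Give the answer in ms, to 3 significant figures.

Per-hop transmission t_tx = L/R = 3304/680000000 = 0.00485882 ms.
Per-hop propagation t_prop = 42000/300000000 = 0.14 ms.
Pipeline fill: first packet needs 2·t_tx to clear all hops; remaining 170 packets each add one t_tx.
Total = (2+171-1)·t_tx + 2·t_prop = 172·0.00485882 + 2·0.14 = 1.12 ms.

1.12 ms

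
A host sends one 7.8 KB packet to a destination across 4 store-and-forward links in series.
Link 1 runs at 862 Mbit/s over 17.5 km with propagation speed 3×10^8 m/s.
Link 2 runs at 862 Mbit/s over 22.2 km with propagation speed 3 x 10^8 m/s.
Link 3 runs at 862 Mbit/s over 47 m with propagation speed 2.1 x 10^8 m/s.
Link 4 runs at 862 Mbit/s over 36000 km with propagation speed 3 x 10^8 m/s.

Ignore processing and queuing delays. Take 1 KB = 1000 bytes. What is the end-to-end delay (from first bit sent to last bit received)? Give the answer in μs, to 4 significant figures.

120400 μs

L = 62400 bits.
Transmission delay per hop = L/R = 62400/862000000 = 72.3898 μs; 4 hops → 289.559 μs.
Propagation delays (d/s per hop): 58.3333, 74, 0.22381, 120000 μs; sum = 120133 μs.
End-to-end = 120400 μs.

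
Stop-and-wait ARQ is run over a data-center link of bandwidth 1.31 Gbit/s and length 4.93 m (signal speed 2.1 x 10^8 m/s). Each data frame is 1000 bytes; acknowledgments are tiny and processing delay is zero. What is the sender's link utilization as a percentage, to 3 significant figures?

99.2 %

t_tx = L/R = 8000/1310000000 = 6.10687e-06 s.
t_prop = 4.93/210000000 = 2.34762e-08 s; RTT = 4.69524e-08 s.
Cycle = t_tx + RTT = 6.15382e-06 s.
Utilization = t_tx / cycle = 6.10687e-06/6.15382e-06 = 99.2 %.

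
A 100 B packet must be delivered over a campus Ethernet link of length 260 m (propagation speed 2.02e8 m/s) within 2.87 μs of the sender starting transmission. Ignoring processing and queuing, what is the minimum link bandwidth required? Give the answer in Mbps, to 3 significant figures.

L = 800 bits.
Propagation delay = 260 / 202000000 = 1.28713 μs.
Transmission budget = 2.87 − 1.28713 = 1.58287 μs.
R ≥ L / t_tx = 800 bits / 1.58287e-06 s = 505 Mbps.

505 Mbps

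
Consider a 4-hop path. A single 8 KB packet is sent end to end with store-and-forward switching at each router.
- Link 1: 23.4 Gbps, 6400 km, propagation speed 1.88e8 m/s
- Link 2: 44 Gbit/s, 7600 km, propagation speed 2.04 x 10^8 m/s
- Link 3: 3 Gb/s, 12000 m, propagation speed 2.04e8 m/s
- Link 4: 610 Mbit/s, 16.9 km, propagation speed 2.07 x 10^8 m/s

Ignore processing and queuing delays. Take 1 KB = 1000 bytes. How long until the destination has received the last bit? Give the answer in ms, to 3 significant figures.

71.6 ms

L = 64000 bits.
Transmission delays (L/R per hop): 0.00273504, 0.00145455, 0.0213333, 0.104918 ms; sum = 0.130441 ms.
Propagation delays (d/s per hop): 34.0426, 37.2549, 0.0588235, 0.0816425 ms; sum = 71.4379 ms.
End-to-end = 71.6 ms.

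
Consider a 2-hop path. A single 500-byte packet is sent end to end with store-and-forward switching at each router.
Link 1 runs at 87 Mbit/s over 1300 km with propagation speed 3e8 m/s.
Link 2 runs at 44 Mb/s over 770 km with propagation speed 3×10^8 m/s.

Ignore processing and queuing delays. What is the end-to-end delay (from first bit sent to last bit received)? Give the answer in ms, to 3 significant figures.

L = 500 × 8 = 4000 bits.
Transmission delays (L/R per hop): 0.045977, 0.0909091 ms; sum = 0.136886 ms.
Propagation delays (d/s per hop): 4.33333, 2.56667 ms; sum = 6.9 ms.
End-to-end = 7.04 ms.

7.04 ms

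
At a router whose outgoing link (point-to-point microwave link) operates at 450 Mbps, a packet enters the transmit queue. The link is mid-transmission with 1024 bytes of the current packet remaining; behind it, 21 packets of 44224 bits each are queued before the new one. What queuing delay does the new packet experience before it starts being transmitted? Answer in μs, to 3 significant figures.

2080 μs

Each queued packet: L/R = 44224/450000000 = 98.2756 μs.
21 queued → 2063.79 μs.
Plus remaining 8192 bits of current packet: 18.2044 μs.
Queuing delay = 2080 μs.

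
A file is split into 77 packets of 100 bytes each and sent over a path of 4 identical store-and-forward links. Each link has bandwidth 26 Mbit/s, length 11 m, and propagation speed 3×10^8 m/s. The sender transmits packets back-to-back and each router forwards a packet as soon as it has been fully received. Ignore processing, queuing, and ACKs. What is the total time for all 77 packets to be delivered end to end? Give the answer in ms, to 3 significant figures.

Per-hop transmission t_tx = L/R = 800/26000000 = 0.0307692 ms.
Per-hop propagation t_prop = 11/300000000 = 3.66667e-05 ms.
Pipeline fill: first packet needs 4·t_tx to clear all hops; remaining 76 packets each add one t_tx.
Total = (4+77-1)·t_tx + 4·t_prop = 80·0.0307692 + 4·3.66667e-05 = 2.46 ms.

2.46 ms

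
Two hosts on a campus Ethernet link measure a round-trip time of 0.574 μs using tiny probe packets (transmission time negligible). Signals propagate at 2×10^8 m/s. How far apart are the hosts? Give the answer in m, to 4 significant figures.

57.40 m

One-way propagation = RTT/2 = 0.287 μs.
d = s × t = 200000000 × 2.87e-07 = 57.40 m.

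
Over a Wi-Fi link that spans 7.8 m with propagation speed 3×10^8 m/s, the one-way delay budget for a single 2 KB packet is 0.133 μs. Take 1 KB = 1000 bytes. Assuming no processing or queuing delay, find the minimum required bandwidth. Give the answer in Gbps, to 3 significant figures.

L = 16000 bits.
Propagation delay = 7.8 / 300000000 = 0.026 μs.
Transmission budget = 0.133 − 0.026 = 0.107 μs.
R ≥ L / t_tx = 16000 bits / 1.07e-07 s = 150 Gbps.

150 Gbps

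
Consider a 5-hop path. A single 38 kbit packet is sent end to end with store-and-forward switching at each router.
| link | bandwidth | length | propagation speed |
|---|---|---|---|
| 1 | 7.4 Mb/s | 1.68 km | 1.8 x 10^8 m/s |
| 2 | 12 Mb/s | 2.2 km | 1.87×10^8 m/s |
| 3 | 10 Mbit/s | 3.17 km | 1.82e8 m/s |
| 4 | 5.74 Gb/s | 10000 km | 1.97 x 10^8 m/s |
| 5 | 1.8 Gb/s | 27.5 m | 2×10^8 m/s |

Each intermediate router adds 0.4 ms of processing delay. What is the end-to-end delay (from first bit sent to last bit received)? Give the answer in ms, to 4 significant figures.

L = 38000 bits.
Transmission delays (L/R per hop): 5.13514, 3.16667, 3.8, 0.00662021, 0.0211111 ms; sum = 12.1295 ms.
Propagation delays (d/s per hop): 0.00933333, 0.0117647, 0.0174176, 50.7614, 0.0001375 ms; sum = 50.8001 ms.
Processing at 4 router(s): 4 × 0.4 ms = 1.6 ms.
End-to-end = 64.53 ms.

64.53 ms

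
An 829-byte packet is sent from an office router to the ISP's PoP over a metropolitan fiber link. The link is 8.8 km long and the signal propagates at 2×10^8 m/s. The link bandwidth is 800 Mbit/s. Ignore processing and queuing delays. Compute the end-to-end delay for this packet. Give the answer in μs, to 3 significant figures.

L = 829 × 8 = 6632 bits.
Transmission delay = L/R = 6632 / 800000000 = 8.29 μs.
Propagation delay = d/s = 8800 m / 200000000 m/s = 44 μs.
Total = 52.3 μs.

52.3 μs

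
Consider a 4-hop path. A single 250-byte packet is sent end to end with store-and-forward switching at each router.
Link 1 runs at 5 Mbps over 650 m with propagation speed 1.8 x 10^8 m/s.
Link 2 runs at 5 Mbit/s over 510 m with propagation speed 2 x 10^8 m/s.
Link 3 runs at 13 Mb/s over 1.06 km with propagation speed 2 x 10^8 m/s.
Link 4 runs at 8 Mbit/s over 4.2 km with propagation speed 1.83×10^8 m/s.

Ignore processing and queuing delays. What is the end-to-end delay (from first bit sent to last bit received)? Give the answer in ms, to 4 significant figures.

1.238 ms

L = 250 × 8 = 2000 bits.
Transmission delays (L/R per hop): 0.4, 0.4, 0.153846, 0.25 ms; sum = 1.20385 ms.
Propagation delays (d/s per hop): 0.00361111, 0.00255, 0.0053, 0.0229508 ms; sum = 0.0344119 ms.
End-to-end = 1.238 ms.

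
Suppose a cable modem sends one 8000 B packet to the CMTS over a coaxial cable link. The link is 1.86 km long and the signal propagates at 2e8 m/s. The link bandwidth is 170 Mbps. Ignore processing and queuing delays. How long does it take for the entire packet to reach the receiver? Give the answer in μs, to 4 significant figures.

385.8 μs

L = 8000 × 8 = 64000 bits.
Transmission delay = L/R = 64000 / 170000000 = 376.471 μs.
Propagation delay = d/s = 1860 m / 200000000 m/s = 9.3 μs.
Total = 385.8 μs.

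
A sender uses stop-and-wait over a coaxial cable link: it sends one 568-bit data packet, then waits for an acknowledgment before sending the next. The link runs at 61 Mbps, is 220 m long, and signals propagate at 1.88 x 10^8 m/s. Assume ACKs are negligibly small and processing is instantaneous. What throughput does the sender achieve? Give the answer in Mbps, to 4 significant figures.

48.75 Mbps

t_tx = L/R = 568/61000000 = 9.31148e-06 s.
t_prop = 220/188000000 = 1.17021e-06 s; RTT = 2.34043e-06 s.
Cycle = t_tx + RTT = 1.16519e-05 s.
Throughput = L / cycle = 568 / 1.16519e-05 = 48.75 Mbps.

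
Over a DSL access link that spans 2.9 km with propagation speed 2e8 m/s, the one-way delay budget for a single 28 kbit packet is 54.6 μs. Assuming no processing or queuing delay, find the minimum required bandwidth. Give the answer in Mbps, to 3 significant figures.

698 Mbps

Propagation delay = 2900 / 200000000 = 14.5 μs.
Transmission budget = 54.6 − 14.5 = 40.1 μs.
R ≥ L / t_tx = 28000 bits / 4.01e-05 s = 698 Mbps.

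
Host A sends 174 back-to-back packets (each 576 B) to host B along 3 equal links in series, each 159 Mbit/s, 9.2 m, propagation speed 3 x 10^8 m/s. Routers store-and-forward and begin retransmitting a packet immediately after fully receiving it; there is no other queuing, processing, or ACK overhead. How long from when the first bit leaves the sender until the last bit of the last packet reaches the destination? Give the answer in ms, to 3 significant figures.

Per-hop transmission t_tx = L/R = 4608/159000000 = 0.0289811 ms.
Per-hop propagation t_prop = 9.2/300000000 = 3.06667e-05 ms.
Pipeline fill: first packet needs 3·t_tx to clear all hops; remaining 173 packets each add one t_tx.
Total = (3+174-1)·t_tx + 3·t_prop = 176·0.0289811 + 3·3.06667e-05 = 5.10 ms.

5.10 ms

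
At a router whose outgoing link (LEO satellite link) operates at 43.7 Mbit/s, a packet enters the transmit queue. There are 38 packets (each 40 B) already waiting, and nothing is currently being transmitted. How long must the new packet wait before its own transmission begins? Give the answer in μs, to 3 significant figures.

278 μs

Each queued packet: L/R = 320/43700000 = 7.32265 μs.
38 queued → 278.261 μs.
Queuing delay = 278 μs.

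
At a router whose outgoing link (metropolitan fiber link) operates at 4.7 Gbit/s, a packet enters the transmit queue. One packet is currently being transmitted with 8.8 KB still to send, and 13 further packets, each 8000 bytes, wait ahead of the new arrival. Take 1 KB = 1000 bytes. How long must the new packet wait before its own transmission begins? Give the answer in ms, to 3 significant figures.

0.192 ms

Each queued packet: L/R = 64000/4700000000 = 0.013617 ms.
13 queued → 0.177021 ms.
Plus remaining 70400 bits of current packet: 0.0149787 ms.
Queuing delay = 0.192 ms.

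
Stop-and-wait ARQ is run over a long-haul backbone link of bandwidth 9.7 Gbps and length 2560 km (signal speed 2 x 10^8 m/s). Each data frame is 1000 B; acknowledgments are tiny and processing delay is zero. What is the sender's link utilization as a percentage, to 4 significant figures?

t_tx = L/R = 8000/9700000000 = 8.24742e-07 s.
t_prop = 2560000/200000000 = 0.0128 s; RTT = 0.0256 s.
Cycle = t_tx + RTT = 0.0256008 s.
Utilization = t_tx / cycle = 8.24742e-07/0.0256008 = 0.003222 %.

0.003222 %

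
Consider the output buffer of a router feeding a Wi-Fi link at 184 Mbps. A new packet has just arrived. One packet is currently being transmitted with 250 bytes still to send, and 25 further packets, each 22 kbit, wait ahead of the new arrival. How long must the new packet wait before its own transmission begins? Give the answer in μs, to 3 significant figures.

3000 μs

Each queued packet: L/R = 22000/184000000 = 119.565 μs.
25 queued → 2989.13 μs.
Plus remaining 2000 bits of current packet: 10.8696 μs.
Queuing delay = 3000 μs.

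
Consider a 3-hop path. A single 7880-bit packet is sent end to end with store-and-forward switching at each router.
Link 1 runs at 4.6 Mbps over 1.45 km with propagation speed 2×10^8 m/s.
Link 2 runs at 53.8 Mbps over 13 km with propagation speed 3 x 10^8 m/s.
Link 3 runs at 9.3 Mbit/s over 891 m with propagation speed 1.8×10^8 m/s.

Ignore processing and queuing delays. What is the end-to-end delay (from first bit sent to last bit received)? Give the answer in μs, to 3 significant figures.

Transmission delays (L/R per hop): 1713.04, 146.468, 847.312 μs; sum = 2706.82 μs.
Propagation delays (d/s per hop): 7.25, 43.3333, 4.95 μs; sum = 55.5333 μs.
End-to-end = 2760 μs.

2760 μs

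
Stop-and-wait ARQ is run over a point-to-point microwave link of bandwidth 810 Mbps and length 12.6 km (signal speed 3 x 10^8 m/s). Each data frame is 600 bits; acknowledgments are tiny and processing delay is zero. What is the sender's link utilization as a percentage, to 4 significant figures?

0.8741 %

t_tx = L/R = 600/810000000 = 7.40741e-07 s.
t_prop = 12600/300000000 = 4.2e-05 s; RTT = 8.4e-05 s.
Cycle = t_tx + RTT = 8.47407e-05 s.
Utilization = t_tx / cycle = 7.40741e-07/8.47407e-05 = 0.8741 %.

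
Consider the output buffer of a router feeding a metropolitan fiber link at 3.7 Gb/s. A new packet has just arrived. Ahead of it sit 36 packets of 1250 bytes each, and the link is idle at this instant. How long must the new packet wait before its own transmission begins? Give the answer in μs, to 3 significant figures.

97.3 μs

Each queued packet: L/R = 10000/3700000000 = 2.7027 μs.
36 queued → 97.2973 μs.
Queuing delay = 97.3 μs.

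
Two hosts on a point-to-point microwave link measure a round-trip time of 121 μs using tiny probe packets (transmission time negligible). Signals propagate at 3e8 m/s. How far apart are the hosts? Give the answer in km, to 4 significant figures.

18.15 km

One-way propagation = RTT/2 = 60.5 μs.
d = s × t = 300000000 × 6.05e-05 = 18.15 km.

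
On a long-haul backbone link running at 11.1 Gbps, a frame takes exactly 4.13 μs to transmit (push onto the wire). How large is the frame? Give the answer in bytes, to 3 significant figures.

5730 bytes

L = R × t_tx = 11100000000 b/s × 4.13e-06 s = 45843 bits.
In bytes: 45843 / 8 = 5730 bytes.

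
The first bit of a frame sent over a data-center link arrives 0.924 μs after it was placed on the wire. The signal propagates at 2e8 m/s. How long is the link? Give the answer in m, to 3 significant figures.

185 m

d = s × t_prop = 200000000 × 9.24e-07 = 185 m.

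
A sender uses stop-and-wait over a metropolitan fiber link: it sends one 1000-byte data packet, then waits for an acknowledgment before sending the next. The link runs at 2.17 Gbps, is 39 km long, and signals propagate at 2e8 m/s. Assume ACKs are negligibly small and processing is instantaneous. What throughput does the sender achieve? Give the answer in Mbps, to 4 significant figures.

20.32 Mbps

t_tx = L/R = 8000/2170000000 = 3.68664e-06 s.
t_prop = 39000/200000000 = 0.000195 s; RTT = 0.00039 s.
Cycle = t_tx + RTT = 0.000393687 s.
Throughput = L / cycle = 8000 / 0.000393687 = 20.32 Mbps.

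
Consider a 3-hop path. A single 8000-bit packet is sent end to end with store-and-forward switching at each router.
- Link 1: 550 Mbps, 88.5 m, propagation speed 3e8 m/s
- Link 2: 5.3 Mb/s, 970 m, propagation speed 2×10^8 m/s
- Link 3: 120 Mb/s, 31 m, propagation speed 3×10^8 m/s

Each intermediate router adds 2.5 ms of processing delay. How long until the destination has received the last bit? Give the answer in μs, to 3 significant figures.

6600 μs

Transmission delays (L/R per hop): 14.5455, 1509.43, 66.6667 μs; sum = 1590.65 μs.
Propagation delays (d/s per hop): 0.295, 4.85, 0.103333 μs; sum = 5.24833 μs.
Processing at 2 router(s): 2 × 2.5 ms = 5000 μs.
End-to-end = 6600 μs.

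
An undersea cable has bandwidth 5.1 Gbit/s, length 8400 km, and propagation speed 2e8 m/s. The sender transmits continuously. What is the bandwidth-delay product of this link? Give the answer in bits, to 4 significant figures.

214200000 bits

Propagation delay = 8400000 / 200000000 = 0.042 s.
BDP = R × t_prop = 5100000000 × 0.042 = 214200000 bits.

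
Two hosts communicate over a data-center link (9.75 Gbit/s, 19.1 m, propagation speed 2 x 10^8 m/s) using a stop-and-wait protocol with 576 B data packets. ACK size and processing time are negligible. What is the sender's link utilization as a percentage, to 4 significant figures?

t_tx = L/R = 4608/9750000000 = 4.72615e-07 s.
t_prop = 19.1/200000000 = 9.55e-08 s; RTT = 1.91e-07 s.
Cycle = t_tx + RTT = 6.63615e-07 s.
Utilization = t_tx / cycle = 4.72615e-07/6.63615e-07 = 71.22 %.

71.22 %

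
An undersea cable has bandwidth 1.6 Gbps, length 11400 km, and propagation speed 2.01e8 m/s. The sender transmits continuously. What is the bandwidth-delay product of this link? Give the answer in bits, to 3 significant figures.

90700000 bits

Propagation delay = 11400000 / 2.01e+08 = 0.0567164 s.
BDP = R × t_prop = 1600000000 × 0.0567164 = 90746300 bits.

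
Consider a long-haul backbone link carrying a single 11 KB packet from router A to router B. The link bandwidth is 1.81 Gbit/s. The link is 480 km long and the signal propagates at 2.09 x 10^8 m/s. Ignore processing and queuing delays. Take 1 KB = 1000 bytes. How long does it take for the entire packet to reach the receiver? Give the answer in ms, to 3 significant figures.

2.35 ms

L = 88000 bits.
Transmission delay = L/R = 88000 / 1810000000 = 0.0486188 ms.
Propagation delay = d/s = 480000 m / 209000000 m/s = 2.29665 ms.
Total = 2.35 ms.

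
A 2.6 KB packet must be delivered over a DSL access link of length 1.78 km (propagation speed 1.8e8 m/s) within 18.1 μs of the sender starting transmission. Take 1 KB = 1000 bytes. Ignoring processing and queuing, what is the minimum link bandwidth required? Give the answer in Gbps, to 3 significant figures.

2.53 Gbps

L = 20800 bits.
Propagation delay = 1780 / 180000000 = 9.88889 μs.
Transmission budget = 18.1 − 9.88889 = 8.21111 μs.
R ≥ L / t_tx = 20800 bits / 8.21111e-06 s = 2.53 Gbps.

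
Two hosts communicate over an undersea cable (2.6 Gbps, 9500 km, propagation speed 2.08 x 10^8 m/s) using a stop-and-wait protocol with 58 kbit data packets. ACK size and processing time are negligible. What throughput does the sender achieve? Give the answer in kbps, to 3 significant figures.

635 kbps

t_tx = L/R = 58000/2600000000 = 2.23077e-05 s.
t_prop = 9500000/208000000 = 0.0456731 s; RTT = 0.0913462 s.
Cycle = t_tx + RTT = 0.0913685 s.
Throughput = L / cycle = 58000 / 0.0913685 = 635 kbps.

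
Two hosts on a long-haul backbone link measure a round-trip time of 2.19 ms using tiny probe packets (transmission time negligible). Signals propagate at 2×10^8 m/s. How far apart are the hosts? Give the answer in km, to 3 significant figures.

One-way propagation = RTT/2 = 1.095 ms.
d = s × t = 200000000 × 0.001095 = 219 km.

219 km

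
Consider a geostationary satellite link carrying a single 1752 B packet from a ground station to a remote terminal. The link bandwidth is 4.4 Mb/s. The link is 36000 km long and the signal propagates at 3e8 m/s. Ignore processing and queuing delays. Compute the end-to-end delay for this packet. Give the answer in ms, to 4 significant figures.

L = 1752 × 8 = 14016 bits.
Transmission delay = L/R = 14016 / 4400000 = 3.18545 ms.
Propagation delay = d/s = 36000000 m / 300000000 m/s = 120 ms.
Total = 123.2 ms.

123.2 ms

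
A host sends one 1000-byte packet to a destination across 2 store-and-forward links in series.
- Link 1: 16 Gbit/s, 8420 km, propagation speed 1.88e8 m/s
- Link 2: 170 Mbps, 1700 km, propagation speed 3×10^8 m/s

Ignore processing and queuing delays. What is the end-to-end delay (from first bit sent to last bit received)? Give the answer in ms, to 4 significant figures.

50.50 ms

L = 1000 × 8 = 8000 bits.
Transmission delays (L/R per hop): 0.0005, 0.0470588 ms; sum = 0.0475588 ms.
Propagation delays (d/s per hop): 44.7872, 5.66667 ms; sum = 50.4539 ms.
End-to-end = 50.50 ms.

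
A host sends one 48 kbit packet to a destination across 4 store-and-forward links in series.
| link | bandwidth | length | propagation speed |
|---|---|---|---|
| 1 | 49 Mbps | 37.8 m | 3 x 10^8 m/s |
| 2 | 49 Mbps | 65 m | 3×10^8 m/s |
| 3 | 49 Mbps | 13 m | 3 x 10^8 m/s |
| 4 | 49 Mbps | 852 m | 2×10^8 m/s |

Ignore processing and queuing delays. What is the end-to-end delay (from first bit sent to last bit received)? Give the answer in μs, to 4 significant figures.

3923 μs

L = 48000 bits.
Transmission delay per hop = L/R = 48000/49000000 = 979.592 μs; 4 hops → 3918.37 μs.
Propagation delays (d/s per hop): 0.126, 0.216667, 0.0433333, 4.26 μs; sum = 4.646 μs.
End-to-end = 3923 μs.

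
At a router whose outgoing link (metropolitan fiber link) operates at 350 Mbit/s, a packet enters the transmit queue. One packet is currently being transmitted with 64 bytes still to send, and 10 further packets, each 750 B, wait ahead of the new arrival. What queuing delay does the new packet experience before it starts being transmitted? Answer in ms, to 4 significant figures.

Each queued packet: L/R = 6000/350000000 = 0.0171429 ms.
10 queued → 0.171429 ms.
Plus remaining 512 bits of current packet: 0.00146286 ms.
Queuing delay = 0.1729 ms.

0.1729 ms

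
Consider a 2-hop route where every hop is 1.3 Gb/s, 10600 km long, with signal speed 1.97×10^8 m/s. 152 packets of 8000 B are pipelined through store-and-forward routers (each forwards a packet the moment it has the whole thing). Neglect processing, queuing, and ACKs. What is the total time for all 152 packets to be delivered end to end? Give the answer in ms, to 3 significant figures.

Per-hop transmission t_tx = L/R = 64000/1300000000 = 0.0492308 ms.
Per-hop propagation t_prop = 10600000/197000000 = 53.8071 ms.
Pipeline fill: first packet needs 2·t_tx to clear all hops; remaining 151 packets each add one t_tx.
Total = (2+152-1)·t_tx + 2·t_prop = 153·0.0492308 + 2·53.8071 = 115 ms.

115 ms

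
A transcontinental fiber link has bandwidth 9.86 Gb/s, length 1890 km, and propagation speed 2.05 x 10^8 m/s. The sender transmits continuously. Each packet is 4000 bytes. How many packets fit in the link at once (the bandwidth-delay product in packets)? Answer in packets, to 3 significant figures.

Propagation delay = 1890000 / 2.05e+08 = 0.00921951 s.
BDP = R × t_prop = 9860000000 × 0.00921951 = 90904400 bits.
In packets of 32000 bits: 2840 packets.

2840 packets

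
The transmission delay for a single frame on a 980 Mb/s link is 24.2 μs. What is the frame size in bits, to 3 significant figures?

L = R × t_tx = 980000000 b/s × 2.42e-05 s = 23716 bits.

23700 bits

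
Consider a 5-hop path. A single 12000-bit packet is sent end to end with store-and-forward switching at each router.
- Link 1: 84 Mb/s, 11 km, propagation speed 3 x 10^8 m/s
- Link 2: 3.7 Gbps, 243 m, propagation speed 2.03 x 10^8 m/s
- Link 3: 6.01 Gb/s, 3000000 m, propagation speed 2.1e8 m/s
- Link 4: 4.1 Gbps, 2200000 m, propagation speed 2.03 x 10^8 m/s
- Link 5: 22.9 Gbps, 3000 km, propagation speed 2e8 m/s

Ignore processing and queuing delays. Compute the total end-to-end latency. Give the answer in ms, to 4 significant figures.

Transmission delays (L/R per hop): 0.142857, 0.00324324, 0.00199667, 0.00292683, 0.000524017 ms; sum = 0.151548 ms.
Propagation delays (d/s per hop): 0.0366667, 0.00119704, 14.2857, 10.8374, 15 ms; sum = 40.161 ms.
End-to-end = 40.31 ms.

40.31 ms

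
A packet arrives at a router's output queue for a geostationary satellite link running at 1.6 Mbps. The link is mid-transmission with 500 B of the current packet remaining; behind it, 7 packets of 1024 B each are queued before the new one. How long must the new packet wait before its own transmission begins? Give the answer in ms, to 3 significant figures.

38.3 ms

Each queued packet: L/R = 8192/1600000 = 5.12 ms.
7 queued → 35.84 ms.
Plus remaining 4000 bits of current packet: 2.5 ms.
Queuing delay = 38.3 ms.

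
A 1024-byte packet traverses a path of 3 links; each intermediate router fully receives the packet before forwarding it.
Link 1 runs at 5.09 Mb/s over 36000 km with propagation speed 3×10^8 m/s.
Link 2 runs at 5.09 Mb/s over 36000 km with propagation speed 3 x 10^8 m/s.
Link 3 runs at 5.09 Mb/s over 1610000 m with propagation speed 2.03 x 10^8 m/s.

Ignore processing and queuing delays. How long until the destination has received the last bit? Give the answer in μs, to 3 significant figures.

253000 μs

L = 1024 × 8 = 8192 bits.
Transmission delay per hop = L/R = 8192/5090000 = 1609.43 μs; 3 hops → 4828.29 μs.
Propagation delays (d/s per hop): 120000, 120000, 7931.03 μs; sum = 247931 μs.
End-to-end = 253000 μs.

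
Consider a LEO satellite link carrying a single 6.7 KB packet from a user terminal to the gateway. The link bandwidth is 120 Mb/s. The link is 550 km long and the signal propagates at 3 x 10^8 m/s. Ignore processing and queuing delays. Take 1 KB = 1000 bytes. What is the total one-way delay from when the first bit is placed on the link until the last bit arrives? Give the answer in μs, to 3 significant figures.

2280 μs

L = 53600 bits.
Transmission delay = L/R = 53600 / 120000000 = 446.667 μs.
Propagation delay = d/s = 550000 m / 300000000 m/s = 1833.33 μs.
Total = 2280 μs.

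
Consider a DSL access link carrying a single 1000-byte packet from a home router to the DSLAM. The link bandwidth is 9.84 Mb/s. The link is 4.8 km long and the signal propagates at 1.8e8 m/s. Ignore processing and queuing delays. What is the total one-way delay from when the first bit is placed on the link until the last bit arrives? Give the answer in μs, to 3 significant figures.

L = 1000 × 8 = 8000 bits.
Transmission delay = L/R = 8000 / 9840000 = 813.008 μs.
Propagation delay = d/s = 4800 m / 180000000 m/s = 26.6667 μs.
Total = 840 μs.

840 μs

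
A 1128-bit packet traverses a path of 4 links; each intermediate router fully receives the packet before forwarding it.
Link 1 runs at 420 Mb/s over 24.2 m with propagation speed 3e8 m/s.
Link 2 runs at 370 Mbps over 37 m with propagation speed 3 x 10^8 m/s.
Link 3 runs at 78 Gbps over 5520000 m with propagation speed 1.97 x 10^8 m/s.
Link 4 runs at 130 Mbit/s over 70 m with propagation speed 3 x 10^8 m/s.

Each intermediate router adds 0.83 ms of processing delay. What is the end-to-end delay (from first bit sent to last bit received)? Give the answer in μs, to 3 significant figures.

Transmission delays (L/R per hop): 2.68571, 3.04865, 0.0144615, 8.67692 μs; sum = 14.4257 μs.
Propagation delays (d/s per hop): 0.0806667, 0.123333, 28020.3, 0.233333 μs; sum = 28020.7 μs.
Processing at 3 router(s): 3 × 0.83 ms = 2490 μs.
End-to-end = 30500 μs.

30500 μs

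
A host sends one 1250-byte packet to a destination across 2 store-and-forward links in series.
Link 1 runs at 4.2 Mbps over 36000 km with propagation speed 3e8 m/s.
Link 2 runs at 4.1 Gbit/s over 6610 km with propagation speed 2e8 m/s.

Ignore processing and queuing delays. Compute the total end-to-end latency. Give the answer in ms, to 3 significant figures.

L = 1250 × 8 = 10000 bits.
Transmission delays (L/R per hop): 2.38095, 0.00243902 ms; sum = 2.38339 ms.
Propagation delays (d/s per hop): 120, 33.05 ms; sum = 153.05 ms.
End-to-end = 155 ms.

155 ms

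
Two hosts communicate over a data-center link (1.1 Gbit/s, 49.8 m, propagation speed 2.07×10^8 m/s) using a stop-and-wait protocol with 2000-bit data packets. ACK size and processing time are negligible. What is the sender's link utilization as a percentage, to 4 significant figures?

79.07 %

t_tx = L/R = 2000/1100000000 = 1.81818e-06 s.
t_prop = 49.8/2.07e+08 = 2.4058e-07 s; RTT = 4.81159e-07 s.
Cycle = t_tx + RTT = 2.29934e-06 s.
Utilization = t_tx / cycle = 1.81818e-06/2.29934e-06 = 79.07 %.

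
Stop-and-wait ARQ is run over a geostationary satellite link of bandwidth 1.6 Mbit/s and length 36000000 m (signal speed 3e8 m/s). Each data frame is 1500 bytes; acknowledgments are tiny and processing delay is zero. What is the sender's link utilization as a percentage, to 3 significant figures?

3.03 %

t_tx = L/R = 12000/1600000 = 0.0075 s.
t_prop = 36000000/300000000 = 0.12 s; RTT = 0.24 s.
Cycle = t_tx + RTT = 0.2475 s.
Utilization = t_tx / cycle = 0.0075/0.2475 = 3.03 %.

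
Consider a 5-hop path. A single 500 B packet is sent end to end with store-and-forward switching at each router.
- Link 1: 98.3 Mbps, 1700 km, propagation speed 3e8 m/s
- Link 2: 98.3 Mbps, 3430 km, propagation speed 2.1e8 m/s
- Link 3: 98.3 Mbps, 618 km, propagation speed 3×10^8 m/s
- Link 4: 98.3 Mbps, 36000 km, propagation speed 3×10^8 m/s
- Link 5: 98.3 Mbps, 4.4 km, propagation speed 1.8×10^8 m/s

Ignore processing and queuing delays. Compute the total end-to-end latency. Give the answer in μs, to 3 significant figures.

L = 500 × 8 = 4000 bits.
Transmission delay per hop = L/R = 4000/98300000 = 40.6918 μs; 5 hops → 203.459 μs.
Propagation delays (d/s per hop): 5666.67, 16333.3, 2060, 120000, 24.4444 μs; sum = 144084 μs.
End-to-end = 144000 μs.

144000 μs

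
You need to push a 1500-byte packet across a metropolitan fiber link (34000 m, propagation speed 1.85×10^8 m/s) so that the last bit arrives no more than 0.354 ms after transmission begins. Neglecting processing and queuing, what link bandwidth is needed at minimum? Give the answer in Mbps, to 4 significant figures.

L = 12000 bits.
Propagation delay = 34000 / 185000000 = 0.183784 ms.
Transmission budget = 0.354 − 0.183784 = 0.170216 ms.
R ≥ L / t_tx = 12000 bits / 0.000170216 s = 70.50 Mbps.

70.50 Mbps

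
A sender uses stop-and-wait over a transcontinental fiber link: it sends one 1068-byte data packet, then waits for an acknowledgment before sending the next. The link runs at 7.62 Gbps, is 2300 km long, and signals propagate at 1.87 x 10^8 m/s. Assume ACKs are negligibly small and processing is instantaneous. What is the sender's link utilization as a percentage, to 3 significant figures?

0.00456 %

t_tx = L/R = 8544/7620000000 = 1.12126e-06 s.
t_prop = 2300000/187000000 = 0.0122995 s; RTT = 0.0245989 s.
Cycle = t_tx + RTT = 0.0246001 s.
Utilization = t_tx / cycle = 1.12126e-06/0.0246001 = 0.00456 %.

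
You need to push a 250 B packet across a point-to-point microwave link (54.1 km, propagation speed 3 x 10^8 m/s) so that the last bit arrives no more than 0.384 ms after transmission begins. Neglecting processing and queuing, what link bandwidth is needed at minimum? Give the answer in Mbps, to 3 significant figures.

9.82 Mbps

L = 2000 bits.
Propagation delay = 54100 / 300000000 = 0.180333 ms.
Transmission budget = 0.384 − 0.180333 = 0.203667 ms.
R ≥ L / t_tx = 2000 bits / 0.000203667 s = 9.82 Mbps.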